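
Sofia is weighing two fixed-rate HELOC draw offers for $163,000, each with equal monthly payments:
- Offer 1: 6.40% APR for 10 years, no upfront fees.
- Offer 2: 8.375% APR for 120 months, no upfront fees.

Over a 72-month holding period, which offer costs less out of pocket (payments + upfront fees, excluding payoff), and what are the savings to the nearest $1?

Offer 1: at 6.40% the monthly rate is 0.0053333, so the payment is 163,000 × 0.0053333 / (1 − 1.0053333^−120) = $1,842.55.
Offer 2: monthly rate = 8.375%/12 = 0.0069792; payment = 163,000 × 0.0069792 / (1 − (1+0.0069792)^−120) = $2,010.09.
Over 72 months: Offer 1 costs 72 × $1,842.55 = $132,663.60; Offer 2 costs 72 × $2,010.09 = $144,726.48.
Offer 1 is cheaper by $144,726.48 − $132,663.60 = $12,062.88.

Offer 1 by $12,063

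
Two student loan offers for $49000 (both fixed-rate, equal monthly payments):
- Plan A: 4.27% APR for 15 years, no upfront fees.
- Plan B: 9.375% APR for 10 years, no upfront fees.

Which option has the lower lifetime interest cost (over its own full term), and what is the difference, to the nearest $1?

Plan A: at 4.27% the monthly rate is 0.0035583, so the payment is 49,000 × 0.0035583 / (1 − 1.0035583^−180) = $369.11.
Total interest on Plan A = 180 × $369.11 − $49,000 = $17,439.80.
Plan B: monthly rate = 9.375%/12 = 0.0078125; payment = 49,000 × 0.0078125 / (1 − (1+0.0078125)^−120) = $630.70.
Total interest on Plan B = 120 × $630.70 − $49,000 = $26,684.00.
Plan A is lower by $9,244.20.

Plan A by $9,244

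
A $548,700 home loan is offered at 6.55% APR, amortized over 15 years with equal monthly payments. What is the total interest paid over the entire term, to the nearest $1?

At 6.55% the monthly rate is 0.0054583, so the payment is 548,700 × 0.0054583 / (1 − 1.0054583^−180) = $4,794.86.
Total paid = 180 × $4,794.86 = $863,074.80; interest = $863,074.80 − $548,700 = $314,374.80.

$314,375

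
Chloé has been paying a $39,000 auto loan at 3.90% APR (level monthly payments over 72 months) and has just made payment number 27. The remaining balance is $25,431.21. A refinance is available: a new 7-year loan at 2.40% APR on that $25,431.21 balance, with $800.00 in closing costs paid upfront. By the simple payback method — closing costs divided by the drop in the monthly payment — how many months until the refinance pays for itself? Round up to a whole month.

3 months

Current payment = 39,000 × 3.9%/12 / (1 − (1+0.0032500)^−72) = $608.39.
Refinanced payment = 25,431.21 × 0.0020000 / (1 − (1+0.0020000)^−84) = $329.20.
Monthly savings = $608.39 − $329.20 = $279.19.
Break-even = $800.00 / $279.19 = 2.87 → 3 months.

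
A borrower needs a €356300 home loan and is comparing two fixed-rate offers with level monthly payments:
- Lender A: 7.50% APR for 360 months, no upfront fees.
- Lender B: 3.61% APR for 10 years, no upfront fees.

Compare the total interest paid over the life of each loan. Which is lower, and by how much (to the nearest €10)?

Lender B by €471,870

Lender A: monthly rate = 7.5%/12 = 0.0062500; payment = 356,300 × 0.0062500 / (1 − (1+0.0062500)^−360) = €2,491.30.
Total interest on Lender A = 360 × €2,491.30 − €356,300 = €540,568.00.
Lender B: at 3.61% the monthly rate is 0.0030083, so the payment is 356,300 × 0.0030083 / (1 − 1.0030083^−120) = €3,541.69.
Total interest on Lender B = 120 × €3,541.69 − €356,300 = €68,702.80.
Lender B is lower by €471,865.20.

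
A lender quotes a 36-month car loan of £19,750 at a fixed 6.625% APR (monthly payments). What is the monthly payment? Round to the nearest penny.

£606.44

Monthly rate = 6.625%/12 = 0.0055208; payment = 19,750 × 0.0055208 / (1 − (1+0.0055208)^−36) = £606.44.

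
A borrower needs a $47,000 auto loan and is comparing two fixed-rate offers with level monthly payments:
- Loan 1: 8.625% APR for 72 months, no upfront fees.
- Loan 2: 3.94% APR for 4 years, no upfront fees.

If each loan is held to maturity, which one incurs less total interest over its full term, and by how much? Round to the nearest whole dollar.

Loan 2 by $9,493

Loan 1: monthly rate = 8.625%/12 = 0.0071875; payment = 47,000 × 0.0071875 / (1 − (1+0.0071875)^−72) = $838.48.
Total interest on Loan 1 = 72 × $838.48 − $47,000 = $13,370.56.
Loan 2: at 3.94% the monthly rate is 0.0032833, so the payment is 47,000 × 0.0032833 / (1 − 1.0032833^−48) = $1,059.95.
Total interest on Loan 2 = 48 × $1,059.95 − $47,000 = $3,877.60.
Loan 2 is lower by $9,492.96.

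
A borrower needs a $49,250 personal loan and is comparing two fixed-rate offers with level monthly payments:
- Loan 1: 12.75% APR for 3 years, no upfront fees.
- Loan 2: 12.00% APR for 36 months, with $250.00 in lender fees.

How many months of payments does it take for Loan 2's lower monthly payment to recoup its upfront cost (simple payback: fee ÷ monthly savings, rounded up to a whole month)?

15 months

Loan 1: monthly rate = 12.75%/12 = 0.0106250; payment = 49,250 × 0.0106250 / (1 − (1+0.0106250)^−36) = $1,653.50.
Loan 2: monthly rate = 12%/12 = 0.0100000; payment = 49,250 × 0.0100000 / (1 − (1+0.0100000)^−36) = $1,635.80.
Monthly savings = $1,653.50 − $1,635.80 = $17.70.
Break-even = $250.00 / $17.70 = 14.12 → 15 months.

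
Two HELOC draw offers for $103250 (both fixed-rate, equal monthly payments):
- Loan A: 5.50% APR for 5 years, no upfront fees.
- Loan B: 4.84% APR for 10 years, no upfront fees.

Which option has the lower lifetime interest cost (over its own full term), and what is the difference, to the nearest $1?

Loan A: at 5.50% the monthly rate is 0.0045833, so the payment is 103,250 × 0.0045833 / (1 − 1.0045833^−60) = $1,972.19.
Total interest on Loan A = 60 × $1,972.19 − $103,250 = $15,081.40.
Loan B: at 4.84% the monthly rate is 0.0040333, so the payment is 103,250 × 0.0040333 / (1 − 1.0040333^−120) = $1,087.07.
Total interest on Loan B = 120 × $1,087.07 − $103,250 = $27,198.40.
Loan A is lower by $12,117.00.

Loan A by $12,117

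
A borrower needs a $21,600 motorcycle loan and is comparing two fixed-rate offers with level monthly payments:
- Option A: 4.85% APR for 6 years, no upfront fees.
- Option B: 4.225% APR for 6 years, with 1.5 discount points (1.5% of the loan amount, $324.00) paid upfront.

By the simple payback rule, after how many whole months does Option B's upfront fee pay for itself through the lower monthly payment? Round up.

Option A: at 4.85% the monthly rate is 0.0040417, so the payment is 21,600 × 0.0040417 / (1 − 1.0040417^−72) = $346.37.
Option B: monthly rate = 4.225%/12 = 0.0035208; payment = 21,600 × 0.0035208 / (1 − (1+0.0035208)^−72) = $340.15.
Monthly savings = $346.37 − $340.15 = $6.22.
Break-even = $324.00 / $6.22 = 52.09 → 53 months.

53 months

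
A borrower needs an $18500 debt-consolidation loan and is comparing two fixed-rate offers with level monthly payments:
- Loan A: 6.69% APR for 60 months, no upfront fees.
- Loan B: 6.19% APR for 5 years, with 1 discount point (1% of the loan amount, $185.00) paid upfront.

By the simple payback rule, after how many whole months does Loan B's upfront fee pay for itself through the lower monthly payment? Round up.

Loan A: monthly rate = 6.69%/12 = 0.0055750; payment = 18,500 × 0.0055750 / (1 − (1+0.0055750)^−60) = $363.62.
Loan B: at 6.19% the monthly rate is 0.0051583, so the payment is 18,500 × 0.0051583 / (1 − 1.0051583^−60) = $359.29.
Monthly savings = $363.62 − $359.29 = $4.33.
Break-even = $185.00 / $4.33 = 42.73 → 43 months.

43 months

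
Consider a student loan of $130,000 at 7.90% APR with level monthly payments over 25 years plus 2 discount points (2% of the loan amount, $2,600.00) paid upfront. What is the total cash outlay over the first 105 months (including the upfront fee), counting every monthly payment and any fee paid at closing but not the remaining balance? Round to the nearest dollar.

$107,050

At 7.90% the monthly rate is 0.0065833, so the payment is 130,000 × 0.0065833 / (1 − 1.0065833^−300) = $994.76.
Total outlay = 105 × $994.76 + $2,600.00 = $107,049.80.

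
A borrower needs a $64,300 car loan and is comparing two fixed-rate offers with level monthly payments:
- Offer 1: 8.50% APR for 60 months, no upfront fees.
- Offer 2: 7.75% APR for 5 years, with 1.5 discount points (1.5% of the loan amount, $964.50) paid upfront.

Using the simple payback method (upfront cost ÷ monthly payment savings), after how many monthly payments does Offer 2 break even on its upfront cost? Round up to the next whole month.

Offer 1: at 8.50% the monthly rate is 0.0070833, so the payment is 64,300 × 0.0070833 / (1 − 1.0070833^−60) = $1,319.21.
Offer 2: at 7.75% the monthly rate is 0.0064583, so the payment is 64,300 × 0.0064583 / (1 − 1.0064583^−60) = $1,296.09.
Monthly savings = $1,319.21 − $1,296.09 = $23.12.
Break-even = $964.50 / $23.12 = 41.72 → 42 months.

42 months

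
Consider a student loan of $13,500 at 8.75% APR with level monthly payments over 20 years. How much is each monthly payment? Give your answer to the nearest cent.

At 8.75% the monthly rate is 0.0072917, so the payment is 13,500 × 0.0072917 / (1 − 1.0072917^−240) = $119.30.

$119.30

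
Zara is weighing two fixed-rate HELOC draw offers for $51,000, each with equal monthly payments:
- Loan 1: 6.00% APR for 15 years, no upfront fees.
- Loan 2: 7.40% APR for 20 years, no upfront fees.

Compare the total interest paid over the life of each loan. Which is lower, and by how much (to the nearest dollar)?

Loan 1 by $20,391

Loan 1: at 6.00% the monthly rate is 0.0050000, so the payment is 51,000 × 0.0050000 / (1 − 1.0050000^−180) = $430.37.
Total interest on Loan 1 = 180 × $430.37 − $51,000 = $26,466.60.
Loan 2: at 7.40% the monthly rate is 0.0061667, so the payment is 51,000 × 0.0061667 / (1 − 1.0061667^−240) = $407.74.
Total interest on Loan 2 = 240 × $407.74 − $51,000 = $46,857.60.
Loan 1 is lower by $20,391.00.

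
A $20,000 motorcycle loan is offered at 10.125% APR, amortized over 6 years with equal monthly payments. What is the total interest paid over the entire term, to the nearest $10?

Monthly rate = 10.125%/12 = 0.0084375; payment = 20,000 × 0.0084375 / (1 − (1+0.0084375)^−72) = $371.78.
Total paid = 72 × $371.78 = $26,768.16; interest = $26,768.16 − $20,000 = $6,768.16.

$6,770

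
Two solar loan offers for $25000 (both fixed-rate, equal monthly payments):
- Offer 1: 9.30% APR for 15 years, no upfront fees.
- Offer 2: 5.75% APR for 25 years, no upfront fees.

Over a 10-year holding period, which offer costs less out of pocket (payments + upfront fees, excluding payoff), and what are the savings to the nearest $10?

Offer 2 by $12,090

Offer 1: monthly rate = 9.3%/12 = 0.0077500; payment = 25,000 × 0.0077500 / (1 − (1+0.0077500)^−180) = $258.05.
Offer 2: at 5.75% the monthly rate is 0.0047917, so the payment is 25,000 × 0.0047917 / (1 − 1.0047917^−300) = $157.28.
Over 120 months: Offer 1 costs 120 × $258.05 = $30,966.00; Offer 2 costs 120 × $157.28 = $18,873.60.
Offer 2 is cheaper by $30,966.00 − $18,873.60 = $12,092.40.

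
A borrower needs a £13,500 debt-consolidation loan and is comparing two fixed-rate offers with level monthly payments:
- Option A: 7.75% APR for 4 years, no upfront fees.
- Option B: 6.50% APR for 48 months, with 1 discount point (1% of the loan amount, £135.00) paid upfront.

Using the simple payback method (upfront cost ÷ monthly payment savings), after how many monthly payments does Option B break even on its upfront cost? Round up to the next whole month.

Option A: at 7.75% the monthly rate is 0.0064583, so the payment is 13,500 × 0.0064583 / (1 − 1.0064583^−48) = £327.99.
Option B: monthly rate = 6.5%/12 = 0.0054167; payment = 13,500 × 0.0054167 / (1 − (1+0.0054167)^−48) = £320.15.
Monthly savings = £327.99 − £320.15 = £7.84.
Break-even = £135.00 / £7.84 = 17.22 → 18 months.

18 months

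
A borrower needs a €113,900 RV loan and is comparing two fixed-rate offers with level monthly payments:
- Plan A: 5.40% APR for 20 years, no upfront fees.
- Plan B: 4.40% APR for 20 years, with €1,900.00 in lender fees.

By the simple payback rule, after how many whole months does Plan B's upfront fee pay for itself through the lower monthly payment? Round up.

Plan A: at 5.40% the monthly rate is 0.0045000, so the payment is 113,900 × 0.0045000 / (1 − 1.0045000^−240) = €777.08.
Plan B: monthly rate = 4.4%/12 = 0.0036667; payment = 113,900 × 0.0036667 / (1 − (1+0.0036667)^−240) = €714.45.
Monthly savings = €777.08 − €714.45 = €62.63.
Break-even = €1,900.00 / €62.63 = 30.34 → 31 months.

31 months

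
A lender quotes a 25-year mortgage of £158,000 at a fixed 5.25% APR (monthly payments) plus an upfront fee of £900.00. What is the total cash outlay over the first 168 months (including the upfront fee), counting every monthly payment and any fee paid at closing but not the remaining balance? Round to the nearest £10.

£159,960

At 5.25% the monthly rate is 0.0043750, so the payment is 158,000 × 0.0043750 / (1 − 1.0043750^−300) = £946.81.
Total outlay = 168 × £946.81 + £900.00 = £159,964.08.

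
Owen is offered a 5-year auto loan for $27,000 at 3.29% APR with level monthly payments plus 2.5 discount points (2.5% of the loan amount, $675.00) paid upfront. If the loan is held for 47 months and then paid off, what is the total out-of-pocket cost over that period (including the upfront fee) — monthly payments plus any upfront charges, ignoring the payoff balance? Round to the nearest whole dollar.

Monthly rate = 3.29%/12 = 0.0027417; payment = 27,000 × 0.0027417 / (1 − (1+0.0027417)^−60) = $488.64.
Total outlay = 47 × $488.64 + $675.00 = $23,641.08.

$23,641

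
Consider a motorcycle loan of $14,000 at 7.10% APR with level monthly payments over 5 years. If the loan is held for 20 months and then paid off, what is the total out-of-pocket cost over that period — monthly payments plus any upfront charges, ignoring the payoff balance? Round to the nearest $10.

At 7.10% the monthly rate is 0.0059167, so the payment is 14,000 × 0.0059167 / (1 − 1.0059167^−60) = $277.88.
Total outlay = 20 × $277.88 = $5,557.60.

$5,560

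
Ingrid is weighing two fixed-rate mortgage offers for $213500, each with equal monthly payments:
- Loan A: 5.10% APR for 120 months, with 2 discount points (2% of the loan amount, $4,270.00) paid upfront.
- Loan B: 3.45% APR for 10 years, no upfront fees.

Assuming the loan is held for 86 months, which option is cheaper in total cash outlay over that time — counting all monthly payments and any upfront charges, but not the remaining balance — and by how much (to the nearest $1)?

Loan B by $18,781

Loan A: monthly rate = 5.1%/12 = 0.0042500; payment = 213,500 × 0.0042500 / (1 − (1+0.0042500)^−120) = $2,274.95.
Loan B: at 3.45% the monthly rate is 0.0028750, so the payment is 213,500 × 0.0028750 / (1 − 1.0028750^−120) = $2,106.22.
Over 86 months: Loan A costs 86 × $2,274.95 + $4,270.00 = $199,915.70; Loan B costs 86 × $2,106.22 = $181,134.92.
Loan B is cheaper by $199,915.70 − $181,134.92 = $18,780.78.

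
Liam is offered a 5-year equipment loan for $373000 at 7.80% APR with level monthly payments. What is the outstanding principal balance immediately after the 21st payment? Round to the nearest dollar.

With monthly rate i = 7.8%/12 = 0.0065000, the balance after k of n payments is P · [(1+i)^n − (1+i)^k] / [(1+i)^n − 1].
(1+0.0065000)^60 = 1.47511797 and (1+0.0065000)^21 = 1.14574868, so the balance is 373,000 × (1.47511797 − 1.14574868) / (1.47511797 − 1) = $258,577.35.

$258,577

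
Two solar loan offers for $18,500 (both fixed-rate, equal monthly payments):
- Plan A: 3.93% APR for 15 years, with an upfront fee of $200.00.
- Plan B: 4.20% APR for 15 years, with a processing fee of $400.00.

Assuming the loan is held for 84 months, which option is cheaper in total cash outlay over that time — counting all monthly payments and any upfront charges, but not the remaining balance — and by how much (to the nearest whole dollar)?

Plan A: at 3.93% the monthly rate is 0.0032750, so the payment is 18,500 × 0.0032750 / (1 − 1.0032750^−180) = $136.19.
Plan B: at 4.20% the monthly rate is 0.0035000, so the payment is 18,500 × 0.0035000 / (1 − 1.0035000^−180) = $138.70.
Over 84 months: Plan A costs 84 × $136.19 + $200.00 = $11,639.96; Plan B costs 84 × $138.70 + $400.00 = $12,050.80.
Plan A is cheaper by $12,050.80 − $11,639.96 = $410.84.

Plan A by $411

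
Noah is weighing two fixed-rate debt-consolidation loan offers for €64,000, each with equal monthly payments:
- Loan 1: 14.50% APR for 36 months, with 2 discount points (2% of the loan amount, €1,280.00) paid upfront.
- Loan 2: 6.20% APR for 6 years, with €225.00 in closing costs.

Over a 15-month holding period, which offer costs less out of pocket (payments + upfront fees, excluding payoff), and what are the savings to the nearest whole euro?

Loan 1: monthly rate = 14.5%/12 = 0.0120833; payment = 64,000 × 0.0120833 / (1 − (1+0.0120833)^−36) = €2,202.94.
Loan 2: monthly rate = 6.2%/12 = 0.0051667; payment = 64,000 × 0.0051667 / (1 − (1+0.0051667)^−72) = €1,066.72.
Over 15 months: Loan 1 costs 15 × €2,202.94 + €1,280.00 = €34,324.10; Loan 2 costs 15 × €1,066.72 + €225.00 = €16,225.80.
Loan 2 is cheaper by €34,324.10 − €16,225.80 = €18,098.30.

Loan 2 by €18,098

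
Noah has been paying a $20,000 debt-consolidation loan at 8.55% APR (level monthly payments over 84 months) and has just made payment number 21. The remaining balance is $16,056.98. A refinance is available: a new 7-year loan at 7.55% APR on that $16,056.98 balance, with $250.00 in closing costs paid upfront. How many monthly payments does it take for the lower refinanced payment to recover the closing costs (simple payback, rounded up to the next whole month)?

4 months

Current payment = 20,000 × 8.55%/12 / (1 − (1+0.0071250)^−84) = $317.23.
Refinanced payment = 16,056.98 × 0.0062917 / (1 − (1+0.0062917)^−84) = $246.68.
Monthly savings = $317.23 − $246.68 = $70.55.
Break-even = $250.00 / $70.55 = 3.54 → 4 months.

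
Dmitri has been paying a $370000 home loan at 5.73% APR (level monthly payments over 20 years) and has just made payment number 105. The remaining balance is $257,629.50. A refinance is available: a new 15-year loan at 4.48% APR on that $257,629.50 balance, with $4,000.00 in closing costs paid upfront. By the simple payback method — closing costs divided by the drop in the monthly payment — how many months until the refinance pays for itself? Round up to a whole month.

7 months

Current payment = 370,000 × 5.73%/12 / (1 − (1+0.0047750)^−240) = $2,593.49.
Refinanced payment = 257,629.50 × 0.0037333 / (1 − (1+0.0037333)^−180) = $1,968.22.
Monthly savings = $2,593.49 − $1,968.22 = $625.27.
Break-even = $4,000.00 / $625.27 = 6.40 → 7 months.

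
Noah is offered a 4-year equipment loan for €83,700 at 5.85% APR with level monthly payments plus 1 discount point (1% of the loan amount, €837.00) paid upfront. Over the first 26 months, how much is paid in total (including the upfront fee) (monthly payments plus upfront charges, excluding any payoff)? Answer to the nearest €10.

At 5.85% the monthly rate is 0.0048750, so the payment is 83,700 × 0.0048750 / (1 − 1.0048750^−48) = €1,959.95.
Total outlay = 26 × €1,959.95 + €837.00 = €51,795.70.

€51,800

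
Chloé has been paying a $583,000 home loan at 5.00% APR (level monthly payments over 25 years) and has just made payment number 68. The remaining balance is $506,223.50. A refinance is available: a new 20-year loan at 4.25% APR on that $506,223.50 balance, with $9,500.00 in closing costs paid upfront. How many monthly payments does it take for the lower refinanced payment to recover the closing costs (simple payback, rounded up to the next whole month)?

35 months

Current payment = 583,000 × 5%/12 / (1 − (1+0.0041667)^−300) = $3,408.16.
Refinanced payment = 506,223.50 × 0.0035417 / (1 − (1+0.0035417)^−240) = $3,134.71.
Monthly savings = $3,408.16 − $3,134.71 = $273.45.
Break-even = $9,500.00 / $273.45 = 34.74 → 35 months.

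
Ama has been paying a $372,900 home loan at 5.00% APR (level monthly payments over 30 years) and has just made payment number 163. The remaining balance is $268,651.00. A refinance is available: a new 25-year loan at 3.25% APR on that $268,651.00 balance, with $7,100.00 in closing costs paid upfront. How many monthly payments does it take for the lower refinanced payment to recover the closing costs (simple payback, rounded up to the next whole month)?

11 months

Current payment = 372,900 × 5%/12 / (1 − (1+0.0041667)^−360) = $2,001.81.
Refinanced payment = 268,651.00 × 0.0027083 / (1 − (1+0.0027083)^−300) = $1,309.18.
Monthly savings = $2,001.81 − $1,309.18 = $692.63.
Break-even = $7,100.00 / $692.63 = 10.25 → 11 months.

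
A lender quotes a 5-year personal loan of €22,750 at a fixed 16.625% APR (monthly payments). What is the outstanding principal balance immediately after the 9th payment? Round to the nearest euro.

With monthly rate i = 16.625%/12 = 0.0138542, the balance after k of n payments is P · [(1+i)^n − (1+i)^k] / [(1+i)^n − 1].
(1+0.0138542)^60 = 2.28312358 and (1+0.0138542)^9 = 1.13182534, so the balance is 22,750 × (2.28312358 − 1.13182534) / (2.28312358 − 1) = €20,412.71.

€20,413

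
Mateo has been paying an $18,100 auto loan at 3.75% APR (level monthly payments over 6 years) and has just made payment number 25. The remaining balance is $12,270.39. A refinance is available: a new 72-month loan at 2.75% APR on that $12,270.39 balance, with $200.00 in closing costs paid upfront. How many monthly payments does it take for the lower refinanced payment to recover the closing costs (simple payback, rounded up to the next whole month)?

3 months

Current payment = 18,100 × 3.75%/12 / (1 − (1+0.0031250)^−72) = $281.12.
Refinanced payment = 12,270.39 × 0.0022917 / (1 − (1+0.0022917)^−72) = $185.06.
Monthly savings = $281.12 − $185.06 = $96.06.
Break-even = $200.00 / $96.06 = 2.08 → 3 months.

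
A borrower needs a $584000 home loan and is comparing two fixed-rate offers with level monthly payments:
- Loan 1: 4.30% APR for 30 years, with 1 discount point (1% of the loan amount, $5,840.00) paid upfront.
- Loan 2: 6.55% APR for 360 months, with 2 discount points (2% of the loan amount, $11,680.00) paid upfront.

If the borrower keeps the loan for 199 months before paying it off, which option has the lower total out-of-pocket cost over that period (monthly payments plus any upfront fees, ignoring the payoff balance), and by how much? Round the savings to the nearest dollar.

Loan 1 by $169,110

Loan 1: monthly rate = 4.3%/12 = 0.0035833; payment = 584,000 × 0.0035833 / (1 − (1+0.0035833)^−360) = $2,890.05.
Loan 2: monthly rate = 6.55%/12 = 0.0054583; payment = 584,000 × 0.0054583 / (1 − (1+0.0054583)^−360) = $3,710.50.
Over 199 months: Loan 1 costs 199 × $2,890.05 + $5,840.00 = $580,959.95; Loan 2 costs 199 × $3,710.50 + $11,680.00 = $750,069.50.
Loan 1 is cheaper by $750,069.50 − $580,959.95 = $169,109.55.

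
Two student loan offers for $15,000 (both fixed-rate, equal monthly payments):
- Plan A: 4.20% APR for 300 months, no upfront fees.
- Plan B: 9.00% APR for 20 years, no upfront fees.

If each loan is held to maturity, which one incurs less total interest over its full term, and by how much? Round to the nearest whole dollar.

Plan A: at 4.20% the monthly rate is 0.0035000, so the payment is 15,000 × 0.0035000 / (1 − 1.0035000^−300) = $80.84.
Total interest on Plan A = 300 × $80.84 − $15,000 = $9,252.00.
Plan B: at 9.00% the monthly rate is 0.0075000, so the payment is 15,000 × 0.0075000 / (1 − 1.0075000^−240) = $134.96.
Total interest on Plan B = 240 × $134.96 − $15,000 = $17,390.40.
Plan A is lower by $8,138.40.

Plan A by $8,138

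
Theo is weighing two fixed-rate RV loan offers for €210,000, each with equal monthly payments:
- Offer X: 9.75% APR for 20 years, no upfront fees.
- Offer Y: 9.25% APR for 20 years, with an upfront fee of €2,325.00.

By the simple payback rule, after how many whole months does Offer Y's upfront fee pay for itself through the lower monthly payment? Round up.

Offer X: monthly rate = 9.75%/12 = 0.0081250; payment = 210,000 × 0.0081250 / (1 − (1+0.0081250)^−240) = €1,991.89.
Offer Y: at 9.25% the monthly rate is 0.0077083, so the payment is 210,000 × 0.0077083 / (1 − 1.0077083^−240) = €1,923.32.
Monthly savings = €1,991.89 − €1,923.32 = €68.57.
Break-even = €2,325.00 / €68.57 = 33.91 → 34 months.

34 months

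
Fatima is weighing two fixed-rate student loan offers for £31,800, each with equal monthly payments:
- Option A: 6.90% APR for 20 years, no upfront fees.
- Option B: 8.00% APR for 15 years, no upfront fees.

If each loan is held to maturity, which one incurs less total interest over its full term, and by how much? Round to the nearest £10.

Option B by £4,010

Option A: monthly rate = 6.9%/12 = 0.0057500; payment = 31,800 × 0.0057500 / (1 − (1+0.0057500)^−240) = £244.64.
Total interest on Option A = 240 × £244.64 − £31,800 = £26,913.60.
Option B: monthly rate = 8%/12 = 0.0066667; payment = 31,800 × 0.0066667 / (1 − (1+0.0066667)^−180) = £303.90.
Total interest on Option B = 180 × £303.90 − £31,800 = £22,902.00.
Option B is lower by £4,011.60.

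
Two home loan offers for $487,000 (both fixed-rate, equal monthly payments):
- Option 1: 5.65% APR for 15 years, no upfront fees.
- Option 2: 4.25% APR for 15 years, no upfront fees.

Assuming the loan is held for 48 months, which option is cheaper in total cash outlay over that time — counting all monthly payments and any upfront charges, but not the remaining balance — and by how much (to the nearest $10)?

Option 2 by $17,010

Option 1: monthly rate = 5.65%/12 = 0.0047083; payment = 487,000 × 0.0047083 / (1 − (1+0.0047083)^−180) = $4,018.07.
Option 2: monthly rate = 4.25%/12 = 0.0035417; payment = 487,000 × 0.0035417 / (1 − (1+0.0035417)^−180) = $3,663.60.
Over 48 months: Option 1 costs 48 × $4,018.07 = $192,867.36; Option 2 costs 48 × $3,663.60 = $175,852.80.
Option 2 is cheaper by $192,867.36 − $175,852.80 = $17,014.56.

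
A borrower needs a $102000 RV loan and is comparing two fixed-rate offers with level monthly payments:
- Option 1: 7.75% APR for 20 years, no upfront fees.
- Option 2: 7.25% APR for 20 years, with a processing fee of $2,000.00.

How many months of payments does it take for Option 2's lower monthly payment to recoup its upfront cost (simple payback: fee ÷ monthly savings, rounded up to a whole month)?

65 months

Option 1: at 7.75% the monthly rate is 0.0064583, so the payment is 102,000 × 0.0064583 / (1 − 1.0064583^−240) = $837.37.
Option 2: monthly rate = 7.25%/12 = 0.0060417; payment = 102,000 × 0.0060417 / (1 − (1+0.0060417)^−240) = $806.18.
Monthly savings = $837.37 − $806.18 = $31.19.
Break-even = $2,000.00 / $31.19 = 64.12 → 65 months.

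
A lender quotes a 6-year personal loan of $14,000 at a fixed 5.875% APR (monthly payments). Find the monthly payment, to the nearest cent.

$231.20

Monthly rate = 5.875%/12 = 0.0048958; payment = 14,000 × 0.0048958 / (1 − (1+0.0048958)^−72) = $231.20.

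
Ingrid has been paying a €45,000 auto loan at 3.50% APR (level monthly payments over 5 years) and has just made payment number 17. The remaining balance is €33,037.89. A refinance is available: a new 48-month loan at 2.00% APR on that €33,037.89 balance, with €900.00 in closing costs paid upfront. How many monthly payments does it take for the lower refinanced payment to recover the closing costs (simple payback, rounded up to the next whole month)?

Current payment = 45,000 × 3.5%/12 / (1 − (1+0.0029167)^−60) = €818.63.
Refinanced payment = 33,037.89 × 0.0016667 / (1 − (1+0.0016667)^−48) = €716.76.
Monthly savings = €818.63 − €716.76 = €101.87.
Break-even = €900.00 / €101.87 = 8.83 → 9 months.

9 months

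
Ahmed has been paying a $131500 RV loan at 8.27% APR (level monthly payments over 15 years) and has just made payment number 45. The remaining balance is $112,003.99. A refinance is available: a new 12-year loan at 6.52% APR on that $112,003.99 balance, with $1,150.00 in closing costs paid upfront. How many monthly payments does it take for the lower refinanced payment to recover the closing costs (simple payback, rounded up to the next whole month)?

Current payment = 131,500 × 8.27%/12 / (1 − (1+0.0068917)^−180) = $1,277.27.
Refinanced payment = 112,003.99 × 0.0054333 / (1 − (1+0.0054333)^−144) = $1,123.37.
Monthly savings = $1,277.27 − $1,123.37 = $153.90.
Break-even = $1,150.00 / $153.90 = 7.47 → 8 months.

8 months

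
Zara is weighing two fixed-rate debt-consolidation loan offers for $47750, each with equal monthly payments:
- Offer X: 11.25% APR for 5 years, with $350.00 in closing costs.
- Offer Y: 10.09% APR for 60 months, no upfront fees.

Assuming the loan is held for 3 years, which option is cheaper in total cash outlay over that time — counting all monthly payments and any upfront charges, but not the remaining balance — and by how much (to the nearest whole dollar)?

Offer X: at 11.25% the monthly rate is 0.0093750, so the payment is 47,750 × 0.0093750 / (1 − 1.0093750^−60) = $1,044.16.
Offer Y: at 10.09% the monthly rate is 0.0084083, so the payment is 47,750 × 0.0084083 / (1 − 1.0084083^−60) = $1,016.66.
Over 36 months: Offer X costs 36 × $1,044.16 + $350.00 = $37,939.76; Offer Y costs 36 × $1,016.66 = $36,599.76.
Offer Y is cheaper by $37,939.76 − $36,599.76 = $1,340.00.

Offer Y by $1,340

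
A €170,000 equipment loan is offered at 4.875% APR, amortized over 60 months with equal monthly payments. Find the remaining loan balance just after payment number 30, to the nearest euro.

With monthly rate i = 4.875%/12 = 0.0040625, the balance after k of n payments is P · [(1+i)^n − (1+i)^k] / [(1+i)^n − 1].
(1+0.0040625)^60 = 1.27539536 and (1+0.0040625)^30 = 1.12933404, so the balance is 170,000 × (1.27539536 − 1.12933404) / (1.27539536 − 1) = €90,162.83.

€90,163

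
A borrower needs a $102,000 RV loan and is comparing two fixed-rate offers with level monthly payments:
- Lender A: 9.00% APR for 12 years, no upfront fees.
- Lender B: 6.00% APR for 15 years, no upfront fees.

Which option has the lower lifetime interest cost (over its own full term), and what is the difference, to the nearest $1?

Lender A: at 9.00% the monthly rate is 0.0075000, so the payment is 102,000 × 0.0075000 / (1 − 1.0075000^−144) = $1,160.79.
Total interest on Lender A = 144 × $1,160.79 − $102,000 = $65,153.76.
Lender B: monthly rate = 6%/12 = 0.0050000; payment = 102,000 × 0.0050000 / (1 − (1+0.0050000)^−180) = $860.73.
Total interest on Lender B = 180 × $860.73 − $102,000 = $52,931.40.
Lender B is lower by $12,222.36.

Lender B by $12,222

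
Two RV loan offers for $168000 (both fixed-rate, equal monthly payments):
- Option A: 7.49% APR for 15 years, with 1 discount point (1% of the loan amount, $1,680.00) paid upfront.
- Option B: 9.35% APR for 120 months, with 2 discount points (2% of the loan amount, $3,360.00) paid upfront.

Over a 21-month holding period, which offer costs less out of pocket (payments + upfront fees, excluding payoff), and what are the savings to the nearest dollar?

Option A: at 7.49% the monthly rate is 0.0062417, so the payment is 168,000 × 0.0062417 / (1 − 1.0062417^−180) = $1,556.43.
Option B: monthly rate = 9.35%/12 = 0.0077917; payment = 168,000 × 0.0077917 / (1 − (1+0.0077917)^−120) = $2,160.11.
Over 21 months: Option A costs 21 × $1,556.43 + $1,680.00 = $34,365.03; Option B costs 21 × $2,160.11 + $3,360.00 = $48,722.31.
Option A is cheaper by $48,722.31 − $34,365.03 = $14,357.28.

Option A by $14,357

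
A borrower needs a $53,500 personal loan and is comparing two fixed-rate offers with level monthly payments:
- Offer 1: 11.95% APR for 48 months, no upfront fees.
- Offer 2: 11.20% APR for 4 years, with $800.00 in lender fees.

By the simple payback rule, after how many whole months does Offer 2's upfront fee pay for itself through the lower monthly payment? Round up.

Offer 1: at 11.95% the monthly rate is 0.0099583, so the payment is 53,500 × 0.0099583 / (1 − 1.0099583^−48) = $1,407.55.
Offer 2: monthly rate = 11.2%/12 = 0.0093333; payment = 53,500 × 0.0093333 / (1 − (1+0.0093333)^−48) = $1,387.94.
Monthly savings = $1,407.55 − $1,387.94 = $19.61.
Break-even = $800.00 / $19.61 = 40.80 → 41 months.

41 months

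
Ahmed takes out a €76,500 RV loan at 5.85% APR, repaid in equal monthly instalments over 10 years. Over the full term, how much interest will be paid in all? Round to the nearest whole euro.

Monthly rate = 5.85%/12 = 0.0048750; payment = 76,500 × 0.0048750 / (1 − (1+0.0048750)^−120) = €843.56.
Total paid = 120 × €843.56 = €101,227.20; interest = €101,227.20 − €76,500 = €24,727.20.

€24,727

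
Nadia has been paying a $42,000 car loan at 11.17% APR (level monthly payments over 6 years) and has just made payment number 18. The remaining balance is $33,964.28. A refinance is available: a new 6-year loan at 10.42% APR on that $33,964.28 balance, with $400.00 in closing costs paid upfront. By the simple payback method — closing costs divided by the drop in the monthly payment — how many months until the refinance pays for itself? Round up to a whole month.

3 months

Current payment = 42,000 × 11.17%/12 / (1 − (1+0.0093083)^−72) = $803.09.
Refinanced payment = 33,964.28 × 0.0086833 / (1 − (1+0.0086833)^−72) = $636.43.
Monthly savings = $803.09 − $636.43 = $166.66.
Break-even = $400.00 / $166.66 = 2.40 → 3 months.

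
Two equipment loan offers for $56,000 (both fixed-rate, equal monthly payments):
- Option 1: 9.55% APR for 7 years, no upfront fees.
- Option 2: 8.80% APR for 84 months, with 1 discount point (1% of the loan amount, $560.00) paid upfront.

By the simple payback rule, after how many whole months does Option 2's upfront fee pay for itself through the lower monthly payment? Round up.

27 months

Option 1: at 9.55% the monthly rate is 0.0079583, so the payment is 56,000 × 0.0079583 / (1 − 1.0079583^−84) = $916.70.
Option 2: monthly rate = 8.8%/12 = 0.0073333; payment = 56,000 × 0.0073333 / (1 − (1+0.0073333)^−84) = $895.31.
Monthly savings = $916.70 − $895.31 = $21.39.
Break-even = $560.00 / $21.39 = 26.18 → 27 months.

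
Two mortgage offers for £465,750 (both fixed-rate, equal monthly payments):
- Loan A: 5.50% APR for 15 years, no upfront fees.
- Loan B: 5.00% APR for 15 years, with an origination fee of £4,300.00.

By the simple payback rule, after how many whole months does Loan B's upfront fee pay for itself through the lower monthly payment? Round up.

36 months

Loan A: monthly rate = 5.5%/12 = 0.0045833; payment = 465,750 × 0.0045833 / (1 − (1+0.0045833)^−180) = £3,805.57.
Loan B: monthly rate = 5%/12 = 0.0041667; payment = 465,750 × 0.0041667 / (1 − (1+0.0041667)^−180) = £3,683.12.
Monthly savings = £3,805.57 − £3,683.12 = £122.45.
Break-even = £4,300.00 / £122.45 = 35.12 → 36 months.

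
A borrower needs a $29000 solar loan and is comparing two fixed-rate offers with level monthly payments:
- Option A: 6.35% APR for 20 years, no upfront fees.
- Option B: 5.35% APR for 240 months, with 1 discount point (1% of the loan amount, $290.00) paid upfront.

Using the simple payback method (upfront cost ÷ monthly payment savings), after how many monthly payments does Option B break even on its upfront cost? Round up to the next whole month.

18 months

Option A: at 6.35% the monthly rate is 0.0052917, so the payment is 29,000 × 0.0052917 / (1 − 1.0052917^−240) = $213.66.
Option B: monthly rate = 5.35%/12 = 0.0044583; payment = 29,000 × 0.0044583 / (1 − (1+0.0044583)^−240) = $197.04.
Monthly savings = $213.66 − $197.04 = $16.62.
Break-even = $290.00 / $16.62 = 17.45 → 18 months.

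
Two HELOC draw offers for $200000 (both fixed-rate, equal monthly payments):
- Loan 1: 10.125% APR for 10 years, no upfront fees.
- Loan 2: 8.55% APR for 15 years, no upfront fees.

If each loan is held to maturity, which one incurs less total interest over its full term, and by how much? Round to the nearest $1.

Loan 1: at 10.125% the monthly rate is 0.0084375, so the payment is 200,000 × 0.0084375 / (1 − 1.0084375^−120) = $2,656.88.
Total interest on Loan 1 = 120 × $2,656.88 − $200,000 = $118,825.60.
Loan 2: monthly rate = 8.55%/12 = 0.0071250; payment = 200,000 × 0.0071250 / (1 − (1+0.0071250)^−180) = $1,975.35.
Total interest on Loan 2 = 180 × $1,975.35 − $200,000 = $155,563.00.
Loan 1 is lower by $36,737.40.

Loan 1 by $36,737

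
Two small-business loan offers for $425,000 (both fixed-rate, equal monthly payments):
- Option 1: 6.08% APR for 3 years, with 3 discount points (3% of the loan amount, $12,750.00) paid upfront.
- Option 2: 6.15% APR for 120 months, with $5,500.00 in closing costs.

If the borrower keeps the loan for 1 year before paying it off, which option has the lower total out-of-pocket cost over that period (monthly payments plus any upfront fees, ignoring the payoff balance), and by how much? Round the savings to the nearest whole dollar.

Option 2 by $105,581

Option 1: monthly rate = 6.08%/12 = 0.0050667; payment = 425,000 × 0.0050667 / (1 − (1+0.0050667)^−36) = $12,944.73.
Option 2: at 6.15% the monthly rate is 0.0051250, so the payment is 425,000 × 0.0051250 / (1 − 1.0051250^−120) = $4,750.45.
Over 12 months: Option 1 costs 12 × $12,944.73 + $12,750.00 = $168,086.76; Option 2 costs 12 × $4,750.45 + $5,500.00 = $62,505.40.
Option 2 is cheaper by $168,086.76 − $62,505.40 = $105,581.36.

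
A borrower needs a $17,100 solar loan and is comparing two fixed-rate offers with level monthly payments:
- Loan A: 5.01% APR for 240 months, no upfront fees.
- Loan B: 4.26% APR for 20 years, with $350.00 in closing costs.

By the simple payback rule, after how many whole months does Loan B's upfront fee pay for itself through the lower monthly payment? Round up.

Loan A: at 5.01% the monthly rate is 0.0041750, so the payment is 17,100 × 0.0041750 / (1 − 1.0041750^−240) = $112.95.
Loan B: at 4.26% the monthly rate is 0.0035500, so the payment is 17,100 × 0.0035500 / (1 − 1.0035500^−240) = $105.98.
Monthly savings = $112.95 − $105.98 = $6.97.
Break-even = $350.00 / $6.97 = 50.22 → 51 months.

51 months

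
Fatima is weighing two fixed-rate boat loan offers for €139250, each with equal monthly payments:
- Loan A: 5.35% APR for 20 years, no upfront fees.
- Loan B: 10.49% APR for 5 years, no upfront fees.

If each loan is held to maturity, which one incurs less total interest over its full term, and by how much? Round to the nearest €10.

Loan A: monthly rate = 5.35%/12 = 0.0044583; payment = 139,250 × 0.0044583 / (1 − (1+0.0044583)^−240) = €946.12.
Total interest on Loan A = 240 × €946.12 − €139,250 = €87,818.80.
Loan B: at 10.49% the monthly rate is 0.0087417, so the payment is 139,250 × 0.0087417 / (1 − 1.0087417^−60) = €2,992.34.
Total interest on Loan B = 60 × €2,992.34 − €139,250 = €40,290.40.
Loan B is lower by €47,528.40.

Loan B by €47,530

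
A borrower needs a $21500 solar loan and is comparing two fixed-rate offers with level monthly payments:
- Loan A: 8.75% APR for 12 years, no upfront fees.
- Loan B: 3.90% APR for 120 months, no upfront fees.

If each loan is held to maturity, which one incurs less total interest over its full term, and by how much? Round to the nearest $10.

Loan A: at 8.75% the monthly rate is 0.0072917, so the payment is 21,500 × 0.0072917 / (1 − 1.0072917^−144) = $241.66.
Total interest on Loan A = 144 × $241.66 − $21,500 = $13,299.04.
Loan B: at 3.90% the monthly rate is 0.0032500, so the payment is 21,500 × 0.0032500 / (1 − 1.0032500^−120) = $216.66.
Total interest on Loan B = 120 × $216.66 − $21,500 = $4,499.20.
Loan B is lower by $8,799.84.

Loan B by $8,800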